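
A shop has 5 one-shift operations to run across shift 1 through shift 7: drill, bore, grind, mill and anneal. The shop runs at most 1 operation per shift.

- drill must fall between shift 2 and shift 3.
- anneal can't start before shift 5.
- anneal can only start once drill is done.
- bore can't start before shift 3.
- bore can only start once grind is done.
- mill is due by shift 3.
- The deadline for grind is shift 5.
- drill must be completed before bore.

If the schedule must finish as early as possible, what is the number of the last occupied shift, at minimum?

shift 5

The precedence chain requires at least 2 distinct shifts.
With at most 1 per shift and 5 operations, at least 5 shifts are needed.
anneal can't be placed before shift 5, so the schedule must run through at least shift 5.
5 works (last occupied shift: shift 5): for example anneal=shift 5; drill=shift 2; grind=shift 3; bore=shift 4; mill=shift 1.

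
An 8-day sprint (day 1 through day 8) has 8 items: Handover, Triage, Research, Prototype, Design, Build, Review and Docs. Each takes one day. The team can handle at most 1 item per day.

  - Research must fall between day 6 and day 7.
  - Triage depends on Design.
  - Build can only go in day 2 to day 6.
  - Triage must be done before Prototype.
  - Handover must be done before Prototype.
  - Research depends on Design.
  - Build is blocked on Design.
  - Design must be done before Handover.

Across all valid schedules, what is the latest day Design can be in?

day 3

Downstream work caps Design at day 5.
Design at day 3 is achievable: Build -> day 4, Docs -> day 2, Handover -> day 5, Prototype -> day 8, Review -> day 1, Research -> day 6, Design -> day 3, Triage -> day 7.
Nothing later works — the capacity limit rule out every day after day 3.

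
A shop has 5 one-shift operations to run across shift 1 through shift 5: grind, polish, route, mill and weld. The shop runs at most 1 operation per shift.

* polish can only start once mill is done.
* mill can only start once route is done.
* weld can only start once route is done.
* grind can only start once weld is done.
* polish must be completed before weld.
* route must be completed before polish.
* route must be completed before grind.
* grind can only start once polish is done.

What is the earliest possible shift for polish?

shift 3

Precedence pushes polish to at least shift 3; downstream work caps polish at shift 3.
polish at shift 3 is achievable: weld in shift 4, polish in shift 3, mill in shift 2, grind in shift 5, route in shift 1.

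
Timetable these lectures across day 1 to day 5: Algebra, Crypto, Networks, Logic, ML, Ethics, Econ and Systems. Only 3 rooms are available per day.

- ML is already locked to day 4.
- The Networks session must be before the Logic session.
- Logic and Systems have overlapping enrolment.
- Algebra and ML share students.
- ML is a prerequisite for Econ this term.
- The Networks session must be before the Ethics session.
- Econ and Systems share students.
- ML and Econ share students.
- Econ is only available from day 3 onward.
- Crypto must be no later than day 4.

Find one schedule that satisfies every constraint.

Logic -> day 2; ML -> day 4; Systems -> day 3; Networks -> day 1; Ethics -> day 2; Crypto -> day 1; Econ -> day 5; Algebra -> day 1

Checking: ML(day 4) before Econ(day 5); Networks(day 1) before Ethics(day 2); Networks(day 1) before Logic(day 2); Logic(day 2) != Systems(day 3); Econ(day 5) != Systems(day 3); Algebra(day 1) != ML(day 4); ML(day 4) != Econ(day 5); ML=day 4 in [day 4,day 4]; Crypto=day 1 in [day 1,day 4]; Econ=day 5 in [day 3,day 5]; max 3 per day (cap 3).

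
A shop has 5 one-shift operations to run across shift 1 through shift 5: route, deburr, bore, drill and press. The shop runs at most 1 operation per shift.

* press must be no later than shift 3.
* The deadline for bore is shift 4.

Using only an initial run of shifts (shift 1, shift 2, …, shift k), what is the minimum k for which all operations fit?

With at most 1 per shift and 5 operations, at least 5 shifts are needed.
5 works (last occupied shift: shift 5): for example bore -> shift 2; drill -> shift 5; press -> shift 1; deburr -> shift 4; route -> shift 3.

5 shifts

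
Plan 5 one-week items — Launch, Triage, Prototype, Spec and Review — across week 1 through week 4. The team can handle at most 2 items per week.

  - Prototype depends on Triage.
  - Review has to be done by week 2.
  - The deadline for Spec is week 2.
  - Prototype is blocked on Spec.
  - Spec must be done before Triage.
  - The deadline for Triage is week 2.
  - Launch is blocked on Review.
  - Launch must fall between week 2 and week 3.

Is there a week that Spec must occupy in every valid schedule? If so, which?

week 1

Spec's own window allows nothing later than week 2; downstream work caps Spec at week 1.
So Spec is pinned to week 1.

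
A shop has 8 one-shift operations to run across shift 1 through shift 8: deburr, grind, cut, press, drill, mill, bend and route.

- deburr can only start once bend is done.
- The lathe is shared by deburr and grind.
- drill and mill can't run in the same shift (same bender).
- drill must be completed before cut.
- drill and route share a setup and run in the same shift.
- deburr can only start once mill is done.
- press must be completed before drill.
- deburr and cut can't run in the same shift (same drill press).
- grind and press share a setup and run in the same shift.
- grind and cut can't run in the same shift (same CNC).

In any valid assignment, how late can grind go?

Grind must be in the same shift as press, which can't be after shift 6, so grind is at most shift 6.
grind at shift 6 is achievable: deburr=shift 2, press=shift 6, grind=shift 6, drill=shift 7, cut=shift 8, bend=shift 1, mill=shift 1, route=shift 7.

shift 6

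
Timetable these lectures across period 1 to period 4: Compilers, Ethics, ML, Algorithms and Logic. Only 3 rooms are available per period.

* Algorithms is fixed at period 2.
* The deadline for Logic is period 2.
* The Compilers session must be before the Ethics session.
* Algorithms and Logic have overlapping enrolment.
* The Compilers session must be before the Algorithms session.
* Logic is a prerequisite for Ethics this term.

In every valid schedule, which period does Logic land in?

period 1

Logic's window is period 1–period 2.
Algorithms is fixed at period 2, and Logic can't share a period with Algorithms.
So Logic must be period 1.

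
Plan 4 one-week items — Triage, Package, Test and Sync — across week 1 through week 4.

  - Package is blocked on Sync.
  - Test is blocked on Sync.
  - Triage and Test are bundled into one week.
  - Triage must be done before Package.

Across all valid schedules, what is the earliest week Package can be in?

Precedence pushes Package to at least week 3.
Package at week 3 is achievable: Package in week 3, Sync in week 1, Triage in week 2, Test in week 2.

week 3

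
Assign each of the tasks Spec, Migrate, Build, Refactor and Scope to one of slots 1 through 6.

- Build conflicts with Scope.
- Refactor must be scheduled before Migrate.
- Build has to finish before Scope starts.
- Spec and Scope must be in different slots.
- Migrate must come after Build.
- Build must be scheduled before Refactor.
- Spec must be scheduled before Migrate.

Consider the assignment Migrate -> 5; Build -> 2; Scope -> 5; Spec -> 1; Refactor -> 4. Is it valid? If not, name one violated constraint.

Yes

Build conflicts with Scope — holds.
Build must be scheduled before Refactor — holds.
Spec must be scheduled before Migrate — holds.
Spec and Scope must be in different slots — holds.
Build has to finish before Scope starts — holds.
Migrate must come after Build — holds.
Refactor must be scheduled before Migrate — holds.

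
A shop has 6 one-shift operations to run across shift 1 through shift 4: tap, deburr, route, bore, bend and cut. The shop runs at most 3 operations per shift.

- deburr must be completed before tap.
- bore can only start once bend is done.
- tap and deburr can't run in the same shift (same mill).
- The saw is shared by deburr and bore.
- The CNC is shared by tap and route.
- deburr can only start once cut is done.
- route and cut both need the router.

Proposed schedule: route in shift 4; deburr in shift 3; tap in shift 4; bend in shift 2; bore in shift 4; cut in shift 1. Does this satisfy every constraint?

No — it violates: The CNC is shared by tap and route

bore can only start once bend is done — holds.
The CNC is shared by tap and route — violated.
deburr can only start once cut is done — holds.
The saw is shared by deburr and bore — holds.
route and cut both need the router — holds.
The shop runs at most 3 operations per shift — holds.
deburr must be completed before tap — holds.
tap and deburr can't run in the same shift (same mill) — holds.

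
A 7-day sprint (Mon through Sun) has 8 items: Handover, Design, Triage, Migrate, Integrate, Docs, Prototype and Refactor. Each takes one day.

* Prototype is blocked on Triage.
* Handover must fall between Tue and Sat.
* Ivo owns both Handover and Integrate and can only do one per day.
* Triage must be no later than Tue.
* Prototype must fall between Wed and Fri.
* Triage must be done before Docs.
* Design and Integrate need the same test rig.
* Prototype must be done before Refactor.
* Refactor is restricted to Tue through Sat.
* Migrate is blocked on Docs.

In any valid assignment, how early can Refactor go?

Refactor is available from Tue; precedence pushes Refactor to at least Thu; Refactor's own window allows nothing later than Sat.
Refactor at Thu is achievable: Prototype=Wed, Integrate=Wed, Docs=Tue, Triage=Mon, Refactor=Thu, Handover=Tue, Design=Mon, Migrate=Wed.

Thu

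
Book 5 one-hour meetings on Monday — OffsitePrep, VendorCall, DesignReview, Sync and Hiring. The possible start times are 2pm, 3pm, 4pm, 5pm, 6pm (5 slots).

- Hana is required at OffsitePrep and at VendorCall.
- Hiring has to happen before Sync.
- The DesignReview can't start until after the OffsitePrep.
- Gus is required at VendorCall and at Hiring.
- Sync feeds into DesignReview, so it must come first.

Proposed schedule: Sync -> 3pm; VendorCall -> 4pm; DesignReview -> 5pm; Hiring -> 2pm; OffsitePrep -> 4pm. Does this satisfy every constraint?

No. Hana is required at OffsitePrep and at VendorCall is not satisfied.

The DesignReview can't start until after the OffsitePrep — holds.
Gus is required at VendorCall and at Hiring — holds.
Sync feeds into DesignReview, so it must come first — holds.
Hana is required at OffsitePrep and at VendorCall — violated.
Hiring has to happen before Sync — holds.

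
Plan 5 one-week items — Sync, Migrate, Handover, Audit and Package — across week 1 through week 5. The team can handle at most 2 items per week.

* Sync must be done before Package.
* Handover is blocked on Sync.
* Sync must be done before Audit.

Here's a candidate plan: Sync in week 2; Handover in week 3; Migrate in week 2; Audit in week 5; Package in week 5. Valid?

Sync must be done before Audit — holds.
Sync must be done before Package — holds.
The team can handle at most 2 items per week — holds.
Handover is blocked on Sync — holds.

Valid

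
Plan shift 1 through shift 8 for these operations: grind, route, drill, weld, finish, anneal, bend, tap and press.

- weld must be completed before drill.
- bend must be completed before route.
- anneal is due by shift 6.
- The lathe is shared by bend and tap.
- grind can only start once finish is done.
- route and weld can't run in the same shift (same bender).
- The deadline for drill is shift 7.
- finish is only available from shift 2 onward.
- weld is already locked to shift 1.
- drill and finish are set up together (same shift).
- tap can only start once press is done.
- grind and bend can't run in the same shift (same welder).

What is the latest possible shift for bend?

Downstream work caps bend at shift 7.
bend at shift 7 is achievable: press=shift 1, grind=shift 3, bend=shift 7, drill=shift 2, route=shift 8, tap=shift 2, anneal=shift 1, finish=shift 2, weld=shift 1.

shift 7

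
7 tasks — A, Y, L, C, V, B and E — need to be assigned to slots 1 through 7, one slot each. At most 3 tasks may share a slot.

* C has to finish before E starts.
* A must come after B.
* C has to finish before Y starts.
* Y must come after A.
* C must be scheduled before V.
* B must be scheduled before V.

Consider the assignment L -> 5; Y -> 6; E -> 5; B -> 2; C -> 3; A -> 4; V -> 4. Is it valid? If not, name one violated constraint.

Yes

C has to finish before Y starts — holds.
C must be scheduled before V — holds.
Y must come after A — holds.
At most 3 tasks may share a slot — holds.
A must come after B — holds.
B must be scheduled before V — holds.
C has to finish before E starts — holds.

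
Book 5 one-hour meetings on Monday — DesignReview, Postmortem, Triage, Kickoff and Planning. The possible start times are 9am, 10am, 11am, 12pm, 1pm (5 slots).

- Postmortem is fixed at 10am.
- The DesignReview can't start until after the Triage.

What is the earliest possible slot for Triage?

9am

Downstream work caps Triage at 12pm.
Triage at 9am is achievable: Postmortem=10am, DesignReview=10am, Planning=9am, Kickoff=9am, Triage=9am.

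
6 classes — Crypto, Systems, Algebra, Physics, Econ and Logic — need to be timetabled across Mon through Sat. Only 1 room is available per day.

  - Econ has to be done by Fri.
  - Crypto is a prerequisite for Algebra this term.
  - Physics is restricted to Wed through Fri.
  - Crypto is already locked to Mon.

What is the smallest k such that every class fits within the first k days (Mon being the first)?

6

The precedence chain requires at least 2 distinct days.
With at most 1 per day and 6 classes, at least 6 days are needed.
Physics can't be placed before Wed — that is day 3 counting from Mon — so the schedule must run through at least 3 days.
6 works (last occupied day: Sat): for example Logic in Sat; Crypto in Mon; Physics in Wed; Systems in Fri; Econ in Tue; Algebra in Thu.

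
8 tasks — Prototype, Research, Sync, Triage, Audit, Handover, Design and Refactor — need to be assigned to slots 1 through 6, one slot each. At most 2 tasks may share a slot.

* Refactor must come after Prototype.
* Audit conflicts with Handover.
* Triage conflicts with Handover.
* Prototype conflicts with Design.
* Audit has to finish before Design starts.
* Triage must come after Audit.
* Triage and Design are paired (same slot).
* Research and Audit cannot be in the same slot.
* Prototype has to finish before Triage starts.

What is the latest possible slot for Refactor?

6

Precedence pushes Refactor to at least 2.
Refactor at 6 is achievable: Audit -> 1, Research -> 3, Refactor -> 6, Triage -> 2, Design -> 2, Handover -> 4, Sync -> 3, Prototype -> 1.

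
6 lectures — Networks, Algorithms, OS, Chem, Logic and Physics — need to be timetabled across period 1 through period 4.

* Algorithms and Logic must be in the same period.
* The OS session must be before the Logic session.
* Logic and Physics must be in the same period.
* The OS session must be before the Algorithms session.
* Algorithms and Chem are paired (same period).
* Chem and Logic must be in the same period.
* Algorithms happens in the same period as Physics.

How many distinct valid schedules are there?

24

Splitting on Networks: it can be period 1 (6), period 2 (6), period 3 (6), period 4 (6). Listing each branch's schedules as (Algorithms, OS, Chem, Logic, Physics) by period number:
Networks=period 1: (2,1,2,2,2) (3,1,3,3,3) (3,2,3,3,3) (4,1,4,4,4) (4,2,4,4,4) (4,3,4,4,4) — 6.
Networks=period 2: (2,1,2,2,2) (3,1,3,3,3) (3,2,3,3,3) (4,1,4,4,4) (4,2,4,4,4) (4,3,4,4,4) — 6.
Networks=period 3: (2,1,2,2,2) (3,1,3,3,3) (3,2,3,3,3) (4,1,4,4,4) (4,2,4,4,4) (4,3,4,4,4) — 6.
Networks=period 4: (2,1,2,2,2) (3,1,3,3,3) (3,2,3,3,3) (4,1,4,4,4) (4,2,4,4,4) (4,3,4,4,4) — 6.
Summing: 6 + 6 + 6 + 6 = 24.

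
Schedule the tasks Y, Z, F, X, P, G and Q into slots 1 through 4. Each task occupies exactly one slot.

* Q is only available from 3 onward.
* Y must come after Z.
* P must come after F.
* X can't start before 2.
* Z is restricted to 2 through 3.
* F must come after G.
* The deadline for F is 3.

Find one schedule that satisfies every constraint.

Z -> 2; P -> 3; F -> 2; X -> 2; G -> 1; Q -> 3; Y -> 3

Checking: F(2) before P(3); Z(2) before Y(3); G(1) before F(2); F=2 in [1,3]; Q=3 in [3,4]; Z=2 in [2,3]; X=2 in [2,4].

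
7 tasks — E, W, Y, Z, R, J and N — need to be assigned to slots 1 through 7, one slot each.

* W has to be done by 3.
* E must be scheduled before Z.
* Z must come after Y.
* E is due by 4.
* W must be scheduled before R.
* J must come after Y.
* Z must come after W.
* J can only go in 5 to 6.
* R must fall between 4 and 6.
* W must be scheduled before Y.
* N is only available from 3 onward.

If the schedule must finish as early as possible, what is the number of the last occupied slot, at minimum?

5

The precedence chain requires at least 3 distinct slots.
J can't be placed before 5, so the schedule must run through at least slot 5.
5 works (last occupied slot: 5): for example N=3, R=4, Y=2, W=1, J=5, Z=3, E=1.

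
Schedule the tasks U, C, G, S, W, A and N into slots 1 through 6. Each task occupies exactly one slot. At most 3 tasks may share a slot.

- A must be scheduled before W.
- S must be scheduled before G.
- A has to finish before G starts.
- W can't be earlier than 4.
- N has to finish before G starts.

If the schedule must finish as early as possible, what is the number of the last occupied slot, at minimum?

slot 4

The precedence chain requires at least 2 distinct slots.
With at most 3 per slot and 7 tasks, at least 3 slots are needed.
W can't be placed before 4, so the schedule must run through at least slot 4.
4 works (last occupied slot: 4): for example S in 1, G in 2, A in 1, C in 2, U in 2, N in 1, W in 4.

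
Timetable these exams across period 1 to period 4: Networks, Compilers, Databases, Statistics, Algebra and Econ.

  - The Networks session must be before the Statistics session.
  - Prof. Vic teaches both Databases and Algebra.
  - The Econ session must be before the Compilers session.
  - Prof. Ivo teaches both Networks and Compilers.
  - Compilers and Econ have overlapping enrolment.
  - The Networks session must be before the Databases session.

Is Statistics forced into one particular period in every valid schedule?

Statistics can be period 2 (e.g. Databases -> period 2, Networks -> period 1, Statistics -> period 2, Compilers -> period 2, Econ -> period 1, Algebra -> period 1) or period 3 (e.g. Compilers=period 2; Databases=period 2; Econ=period 1; Statistics=period 3; Networks=period 1; Algebra=period 1).

No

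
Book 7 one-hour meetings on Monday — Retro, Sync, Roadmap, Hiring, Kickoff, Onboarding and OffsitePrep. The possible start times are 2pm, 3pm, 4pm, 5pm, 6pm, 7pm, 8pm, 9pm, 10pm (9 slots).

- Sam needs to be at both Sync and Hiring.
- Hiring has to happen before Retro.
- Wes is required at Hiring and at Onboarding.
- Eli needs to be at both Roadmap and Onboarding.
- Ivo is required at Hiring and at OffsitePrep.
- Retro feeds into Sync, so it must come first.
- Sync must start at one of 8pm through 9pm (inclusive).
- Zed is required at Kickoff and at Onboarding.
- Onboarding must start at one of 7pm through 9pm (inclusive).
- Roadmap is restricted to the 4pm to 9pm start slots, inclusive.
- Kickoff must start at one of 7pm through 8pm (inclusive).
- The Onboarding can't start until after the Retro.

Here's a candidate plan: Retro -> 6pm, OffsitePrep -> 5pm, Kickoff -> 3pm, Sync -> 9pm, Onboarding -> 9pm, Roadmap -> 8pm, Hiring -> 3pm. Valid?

No. Kickoff must start at one of 7pm through 8pm (inclusive) is not satisfied.

Sync must start at one of 8pm through 9pm (inclusive) — holds.
Wes is required at Hiring and at Onboarding — holds.
Eli needs to be at both Roadmap and Onboarding — holds.
Ivo is required at Hiring and at OffsitePrep — holds.
Kickoff must start at one of 7pm through 8pm (inclusive) — violated.
The Onboarding can't start until after the Retro — holds.
Onboarding must start at one of 7pm through 9pm (inclusive) — holds.
Retro feeds into Sync, so it must come first — holds.
Sam needs to be at both Sync and Hiring — holds.
Hiring has to happen before Retro — holds.
Roadmap is restricted to the 4pm to 9pm start slots, inclusive — holds.
Zed is required at Kickoff and at Onboarding — holds.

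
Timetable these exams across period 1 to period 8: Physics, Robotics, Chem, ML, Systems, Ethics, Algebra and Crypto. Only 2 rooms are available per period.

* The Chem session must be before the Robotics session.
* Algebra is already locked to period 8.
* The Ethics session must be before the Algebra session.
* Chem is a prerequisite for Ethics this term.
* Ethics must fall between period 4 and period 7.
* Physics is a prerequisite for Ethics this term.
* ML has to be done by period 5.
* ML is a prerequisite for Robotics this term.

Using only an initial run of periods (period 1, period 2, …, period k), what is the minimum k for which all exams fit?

8

The precedence chain requires at least 3 distinct periods.
With at most 2 per period and 8 exams, at least 4 periods are needed.
Algebra can't be placed before period 8, so the schedule must run through at least period 8.
8 works (last occupied period: period 8): for example Ethics=period 4; Chem=period 1; ML=period 1; Robotics=period 2; Algebra=period 8; Crypto=period 3; Physics=period 2; Systems=period 3.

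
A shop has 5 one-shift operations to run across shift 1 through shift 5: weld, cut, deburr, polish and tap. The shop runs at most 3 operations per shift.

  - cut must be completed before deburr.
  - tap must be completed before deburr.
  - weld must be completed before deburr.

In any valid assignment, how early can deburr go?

Precedence pushes deburr to at least shift 2.
deburr at shift 2 is achievable: cut=shift 1; polish=shift 2; tap=shift 1; deburr=shift 2; weld=shift 1.

shift 2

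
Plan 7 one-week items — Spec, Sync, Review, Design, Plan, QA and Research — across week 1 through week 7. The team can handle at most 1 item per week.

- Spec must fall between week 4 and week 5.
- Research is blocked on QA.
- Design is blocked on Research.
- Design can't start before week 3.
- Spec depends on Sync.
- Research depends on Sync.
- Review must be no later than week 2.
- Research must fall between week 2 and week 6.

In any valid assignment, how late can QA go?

Downstream work caps QA at week 5.
QA at week 5 is achievable: Plan in week 3; Spec in week 4; Design in week 7; QA in week 5; Sync in week 2; Review in week 1; Research in week 6.

week 5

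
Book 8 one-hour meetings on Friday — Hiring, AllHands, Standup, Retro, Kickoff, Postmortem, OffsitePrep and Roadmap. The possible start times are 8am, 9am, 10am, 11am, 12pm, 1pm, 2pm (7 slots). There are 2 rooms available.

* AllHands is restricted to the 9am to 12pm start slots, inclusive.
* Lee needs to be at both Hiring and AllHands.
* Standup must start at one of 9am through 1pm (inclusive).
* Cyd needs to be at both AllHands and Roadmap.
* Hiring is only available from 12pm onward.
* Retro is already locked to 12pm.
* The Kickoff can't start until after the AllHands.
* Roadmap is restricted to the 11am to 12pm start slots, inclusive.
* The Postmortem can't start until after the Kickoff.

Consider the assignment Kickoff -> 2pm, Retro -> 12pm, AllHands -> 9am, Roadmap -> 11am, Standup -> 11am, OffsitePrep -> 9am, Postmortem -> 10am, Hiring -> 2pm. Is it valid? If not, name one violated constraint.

The Kickoff can't start until after the AllHands — holds.
Roadmap is restricted to the 11am to 12pm start slots, inclusive — holds.
Retro is already locked to 12pm — holds.
Standup must start at one of 9am through 1pm (inclusive) — holds.
Cyd needs to be at both AllHands and Roadmap — holds.
AllHands is restricted to the 9am to 12pm start slots, inclusive — holds.
The Postmortem can't start until after the Kickoff — violated.
There are 2 rooms available — holds.
Lee needs to be at both Hiring and AllHands — holds.
Hiring is only available from 12pm onward — holds.

Invalid. The Postmortem can't start until after the Kickoff.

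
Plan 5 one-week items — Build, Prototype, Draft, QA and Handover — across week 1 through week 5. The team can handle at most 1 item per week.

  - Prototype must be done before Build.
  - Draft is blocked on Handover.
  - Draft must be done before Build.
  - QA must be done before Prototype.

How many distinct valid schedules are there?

6

Splitting on Prototype: it can be week 2 (1), week 3 (2), week 4 (3). Listing each branch's schedules as (Build, Draft, QA, Handover) by week number:
Prototype=week 2: (5,4,1,3) — 1.
Prototype=week 3: (5,4,1,2) (5,4,2,1) — 2.
Prototype=week 4: (5,2,3,1) (5,3,1,2) (5,3,2,1) — 3.
Summing: 1 + 2 + 3 = 6.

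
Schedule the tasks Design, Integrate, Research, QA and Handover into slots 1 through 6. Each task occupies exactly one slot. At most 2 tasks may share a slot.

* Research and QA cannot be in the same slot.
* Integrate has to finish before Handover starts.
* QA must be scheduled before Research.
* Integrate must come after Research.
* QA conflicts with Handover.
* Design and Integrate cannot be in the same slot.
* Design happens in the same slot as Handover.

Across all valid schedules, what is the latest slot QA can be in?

Downstream work caps QA at 3.
QA at 3 is achievable: Handover in 6, Research in 4, Design in 6, QA in 3, Integrate in 5.

3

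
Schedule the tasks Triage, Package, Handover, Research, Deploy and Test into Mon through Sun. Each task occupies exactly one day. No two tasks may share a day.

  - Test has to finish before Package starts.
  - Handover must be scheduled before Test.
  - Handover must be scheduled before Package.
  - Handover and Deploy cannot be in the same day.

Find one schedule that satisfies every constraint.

Package in Wed; Deploy in Sat; Test in Tue; Research in Fri; Triage in Thu; Handover in Mon

Checking: Test(Tue) before Package(Wed); Handover(Mon) before Test(Tue); Handover(Mon) before Package(Wed); Handover(Mon) != Deploy(Sat); max 1 per day (cap 1).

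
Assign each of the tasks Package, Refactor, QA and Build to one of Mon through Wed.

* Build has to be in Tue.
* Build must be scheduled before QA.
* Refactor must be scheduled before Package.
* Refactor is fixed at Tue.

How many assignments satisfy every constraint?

1

Enumerating: QA in Wed, Refactor in Tue, Build in Tue, Package in Wed.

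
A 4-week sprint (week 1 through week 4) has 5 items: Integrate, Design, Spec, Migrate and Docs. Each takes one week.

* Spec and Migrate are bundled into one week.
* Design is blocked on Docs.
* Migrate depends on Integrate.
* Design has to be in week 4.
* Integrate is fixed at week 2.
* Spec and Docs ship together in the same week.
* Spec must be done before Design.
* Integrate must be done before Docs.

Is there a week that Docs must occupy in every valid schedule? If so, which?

Integrate is fixed at week 2 and must come before Docs, so Docs is at least week 3.
Design is fixed at week 4 and must come after Docs, so Docs is at most week 3.
So Docs must be week 3.

week 3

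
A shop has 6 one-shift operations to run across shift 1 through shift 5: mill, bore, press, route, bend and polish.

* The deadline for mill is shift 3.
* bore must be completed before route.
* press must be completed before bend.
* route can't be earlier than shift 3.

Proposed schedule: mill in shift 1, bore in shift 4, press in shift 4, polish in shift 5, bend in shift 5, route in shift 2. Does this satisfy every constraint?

bore must be completed before route — violated.
press must be completed before bend — holds.
route can't be earlier than shift 3 — violated.
The deadline for mill is shift 3 — holds.

Invalid. route can't be earlier than shift 3.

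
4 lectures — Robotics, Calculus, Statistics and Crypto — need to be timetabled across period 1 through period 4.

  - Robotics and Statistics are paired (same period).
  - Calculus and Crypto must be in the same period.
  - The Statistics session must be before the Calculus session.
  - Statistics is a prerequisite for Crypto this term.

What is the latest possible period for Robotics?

Robotics must be in the same period as Statistics, which can't be after period 3, so Robotics is at most period 3.
Robotics at period 3 is achievable: Calculus -> period 4, Crypto -> period 4, Robotics -> period 3, Statistics -> period 3.

period 3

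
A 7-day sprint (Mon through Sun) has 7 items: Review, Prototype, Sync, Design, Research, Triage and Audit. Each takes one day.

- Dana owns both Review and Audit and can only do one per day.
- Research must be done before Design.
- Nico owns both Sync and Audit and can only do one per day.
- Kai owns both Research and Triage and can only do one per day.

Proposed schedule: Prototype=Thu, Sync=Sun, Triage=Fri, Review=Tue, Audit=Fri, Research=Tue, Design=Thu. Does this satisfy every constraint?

Yes

Nico owns both Sync and Audit and can only do one per day — holds.
Research must be done before Design — holds.
Kai owns both Research and Triage and can only do one per day — holds.
Dana owns both Review and Audit and can only do one per day — holds.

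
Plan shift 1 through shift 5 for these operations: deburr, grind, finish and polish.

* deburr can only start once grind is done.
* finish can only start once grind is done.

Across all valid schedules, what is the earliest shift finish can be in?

shift 2

Precedence pushes finish to at least shift 2.
finish at shift 2 is achievable: finish -> shift 2; polish -> shift 1; grind -> shift 1; deburr -> shift 2.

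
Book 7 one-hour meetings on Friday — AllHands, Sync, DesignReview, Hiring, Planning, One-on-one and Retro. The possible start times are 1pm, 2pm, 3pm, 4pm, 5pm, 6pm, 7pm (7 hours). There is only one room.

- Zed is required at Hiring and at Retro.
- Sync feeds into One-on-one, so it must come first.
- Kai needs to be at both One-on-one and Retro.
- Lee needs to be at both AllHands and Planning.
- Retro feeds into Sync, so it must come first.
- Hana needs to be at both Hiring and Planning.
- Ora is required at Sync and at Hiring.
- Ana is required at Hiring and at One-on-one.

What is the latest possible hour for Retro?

5pm

Downstream work caps Retro at 5pm.
Retro at 5pm is achievable: Planning=4pm, Hiring=3pm, Retro=5pm, DesignReview=2pm, Sync=6pm, One-on-one=7pm, AllHands=1pm.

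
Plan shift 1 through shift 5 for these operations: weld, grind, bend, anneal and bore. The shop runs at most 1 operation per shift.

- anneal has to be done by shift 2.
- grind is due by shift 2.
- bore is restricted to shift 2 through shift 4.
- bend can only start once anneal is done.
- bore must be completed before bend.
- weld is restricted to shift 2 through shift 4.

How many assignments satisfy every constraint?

Enumerating: anneal -> shift 1, bend -> shift 5, grind -> shift 2, bore -> shift 3, weld -> shift 4 | grind=shift 2, bore=shift 4, weld=shift 3, anneal=shift 1, bend=shift 5 | grind -> shift 1, bore -> shift 3, anneal -> shift 2, weld -> shift 4, bend -> shift 5 | bore -> shift 4, anneal -> shift 2, bend -> shift 5, grind -> shift 1, weld -> shift 3.

4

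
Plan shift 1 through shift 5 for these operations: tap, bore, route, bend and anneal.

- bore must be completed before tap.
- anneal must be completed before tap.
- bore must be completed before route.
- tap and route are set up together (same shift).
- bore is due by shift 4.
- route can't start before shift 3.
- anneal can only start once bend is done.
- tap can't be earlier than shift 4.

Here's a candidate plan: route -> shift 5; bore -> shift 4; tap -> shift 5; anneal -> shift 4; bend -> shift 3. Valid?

Valid

anneal can only start once bend is done — holds.
tap can't be earlier than shift 4 — holds.
route can't start before shift 3 — holds.
anneal must be completed before tap — holds.
bore is due by shift 4 — holds.
bore must be completed before route — holds.
bore must be completed before tap — holds.
tap and route are set up together (same shift) — holds.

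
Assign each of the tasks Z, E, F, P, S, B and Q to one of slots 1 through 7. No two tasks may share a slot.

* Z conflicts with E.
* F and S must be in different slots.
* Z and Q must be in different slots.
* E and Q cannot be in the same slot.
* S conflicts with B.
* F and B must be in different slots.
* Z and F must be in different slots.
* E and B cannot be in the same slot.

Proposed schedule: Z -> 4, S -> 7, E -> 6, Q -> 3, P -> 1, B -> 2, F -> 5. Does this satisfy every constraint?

Z and Q must be in different slots — holds.
Z conflicts with E — holds.
E and Q cannot be in the same slot — holds.
E and B cannot be in the same slot — holds.
S conflicts with B — holds.
Z and F must be in different slots — holds.
F and S must be in different slots — holds.
F and B must be in different slots — holds.
No two tasks may share a slot — holds.

Valid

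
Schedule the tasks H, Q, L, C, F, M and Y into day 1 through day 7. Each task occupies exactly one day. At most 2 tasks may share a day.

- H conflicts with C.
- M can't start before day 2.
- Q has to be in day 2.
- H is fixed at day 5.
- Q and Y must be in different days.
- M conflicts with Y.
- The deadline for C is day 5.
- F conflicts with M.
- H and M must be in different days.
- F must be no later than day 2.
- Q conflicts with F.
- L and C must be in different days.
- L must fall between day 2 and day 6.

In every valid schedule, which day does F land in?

F's window is day 1–day 2.
Q is fixed at day 2, and F can't share a day with Q.
So F must be day 1.

day 1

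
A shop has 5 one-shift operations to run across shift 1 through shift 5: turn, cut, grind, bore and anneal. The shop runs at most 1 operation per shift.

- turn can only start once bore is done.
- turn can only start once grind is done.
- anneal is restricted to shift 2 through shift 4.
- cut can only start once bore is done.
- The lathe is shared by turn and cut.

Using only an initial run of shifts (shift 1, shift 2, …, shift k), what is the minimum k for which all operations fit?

5 shifts

The precedence chain requires at least 2 distinct shifts.
With at most 1 per shift and 5 operations, at least 5 shifts are needed.
5 works (last occupied shift: shift 5): for example bore=shift 1; turn=shift 4; grind=shift 3; cut=shift 5; anneal=shift 2.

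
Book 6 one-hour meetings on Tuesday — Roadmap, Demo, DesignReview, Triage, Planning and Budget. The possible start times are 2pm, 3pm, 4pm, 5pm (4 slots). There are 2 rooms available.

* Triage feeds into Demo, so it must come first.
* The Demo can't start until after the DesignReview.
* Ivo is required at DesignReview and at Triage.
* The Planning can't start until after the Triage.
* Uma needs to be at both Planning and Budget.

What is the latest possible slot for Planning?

Precedence pushes Planning to at least 3pm.
Planning at 5pm is achievable: Triage in 2pm; Roadmap in 2pm; Planning in 5pm; Demo in 4pm; DesignReview in 3pm; Budget in 3pm.

5pm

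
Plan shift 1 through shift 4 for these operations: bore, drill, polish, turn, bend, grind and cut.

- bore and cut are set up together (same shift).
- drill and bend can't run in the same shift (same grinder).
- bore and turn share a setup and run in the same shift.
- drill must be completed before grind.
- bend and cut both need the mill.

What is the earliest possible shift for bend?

bend at shift 1 is achievable: grind in shift 3, bore in shift 2, bend in shift 1, cut in shift 2, polish in shift 1, drill in shift 2, turn in shift 2.

shift 1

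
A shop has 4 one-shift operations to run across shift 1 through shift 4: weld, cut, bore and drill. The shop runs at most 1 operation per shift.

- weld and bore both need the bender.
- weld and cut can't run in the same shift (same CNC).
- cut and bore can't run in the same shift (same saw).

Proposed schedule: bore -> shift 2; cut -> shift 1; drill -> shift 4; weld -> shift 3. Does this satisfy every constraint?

Yes, all constraints hold

weld and cut can't run in the same shift (same CNC) — holds.
weld and bore both need the bender — holds.
The shop runs at most 1 operation per shift — holds.
cut and bore can't run in the same shift (same saw) — holds.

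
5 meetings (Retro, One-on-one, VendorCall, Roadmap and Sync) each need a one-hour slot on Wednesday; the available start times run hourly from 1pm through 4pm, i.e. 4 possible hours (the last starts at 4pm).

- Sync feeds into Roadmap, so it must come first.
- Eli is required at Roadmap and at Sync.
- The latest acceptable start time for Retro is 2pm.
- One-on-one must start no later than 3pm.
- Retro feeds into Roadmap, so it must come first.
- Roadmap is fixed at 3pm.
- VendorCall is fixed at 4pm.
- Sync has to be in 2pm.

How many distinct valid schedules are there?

6

Splitting on Retro: it can be 1pm (3), 2pm (3). Listing each branch's schedules as (One-on-one, VendorCall, Roadmap, Sync):
Retro=1pm: (1pm,4pm,3pm,2pm) (2pm,4pm,3pm,2pm) (3pm,4pm,3pm,2pm) — 3.
Retro=2pm: (1pm,4pm,3pm,2pm) (2pm,4pm,3pm,2pm) (3pm,4pm,3pm,2pm) — 3.
Summing: 3 + 3 = 6.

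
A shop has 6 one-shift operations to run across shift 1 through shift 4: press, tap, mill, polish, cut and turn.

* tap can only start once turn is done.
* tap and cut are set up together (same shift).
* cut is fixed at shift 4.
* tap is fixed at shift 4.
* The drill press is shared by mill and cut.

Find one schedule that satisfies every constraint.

tap in shift 4; turn in shift 1; polish in shift 1; mill in shift 1; cut in shift 4; press in shift 1

Checking: turn(shift 1) before tap(shift 4); mill(shift 1) != cut(shift 4); tap = cut = shift 4; cut=shift 4 in [shift 4,shift 4]; tap=shift 4 in [shift 4,shift 4].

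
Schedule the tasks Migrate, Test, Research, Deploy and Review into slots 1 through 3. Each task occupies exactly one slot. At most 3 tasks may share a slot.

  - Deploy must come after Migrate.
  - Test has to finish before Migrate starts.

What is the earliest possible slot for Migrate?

2

Precedence pushes Migrate to at least 2; downstream work caps Migrate at 2.
Migrate at 2 is achievable: Deploy -> 3; Test -> 1; Research -> 1; Migrate -> 2; Review -> 1.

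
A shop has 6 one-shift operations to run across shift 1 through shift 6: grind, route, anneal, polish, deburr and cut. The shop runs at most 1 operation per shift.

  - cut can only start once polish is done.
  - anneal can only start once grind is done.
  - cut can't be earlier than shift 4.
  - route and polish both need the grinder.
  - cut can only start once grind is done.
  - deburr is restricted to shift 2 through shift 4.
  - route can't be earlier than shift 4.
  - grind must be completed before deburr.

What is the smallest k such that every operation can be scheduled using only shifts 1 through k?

The precedence chain requires at least 2 distinct shifts.
With at most 1 per shift and 6 operations, at least 6 shifts are needed.
route can't be placed before shift 4, so the schedule must run through at least shift 4.
6 works (last occupied shift: shift 6): for example polish -> shift 3; deburr -> shift 2; route -> shift 5; cut -> shift 4; grind -> shift 1; anneal -> shift 6.

6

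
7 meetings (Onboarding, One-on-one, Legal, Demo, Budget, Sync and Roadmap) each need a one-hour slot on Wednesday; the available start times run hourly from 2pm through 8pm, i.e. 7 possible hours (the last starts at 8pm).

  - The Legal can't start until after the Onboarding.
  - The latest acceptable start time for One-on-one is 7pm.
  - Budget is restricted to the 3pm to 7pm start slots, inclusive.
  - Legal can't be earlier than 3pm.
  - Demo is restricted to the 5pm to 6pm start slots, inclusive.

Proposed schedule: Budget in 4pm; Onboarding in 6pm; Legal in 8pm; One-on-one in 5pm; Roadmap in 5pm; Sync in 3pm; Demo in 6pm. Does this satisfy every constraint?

Legal can't be earlier than 3pm — holds.
Demo is restricted to the 5pm to 6pm start slots, inclusive — holds.
The Legal can't start until after the Onboarding — holds.
Budget is restricted to the 3pm to 7pm start slots, inclusive — holds.
The latest acceptable start time for One-on-one is 7pm — holds.

Yes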